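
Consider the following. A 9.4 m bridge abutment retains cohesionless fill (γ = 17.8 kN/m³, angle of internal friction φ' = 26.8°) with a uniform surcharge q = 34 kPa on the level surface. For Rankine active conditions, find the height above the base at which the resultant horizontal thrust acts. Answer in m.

K_a = 0.3785.
Triangular part P₁ = ½K_aγH² = 297.6 at H/3 = 3.133 m; rectangular part P₂ = K_a q H = 121.0 at H/2 = 4.700 m.
ȳ = (P₁·3.133 + P₂·4.700)/(P₁+P₂) = 3.586 m.

3.59 m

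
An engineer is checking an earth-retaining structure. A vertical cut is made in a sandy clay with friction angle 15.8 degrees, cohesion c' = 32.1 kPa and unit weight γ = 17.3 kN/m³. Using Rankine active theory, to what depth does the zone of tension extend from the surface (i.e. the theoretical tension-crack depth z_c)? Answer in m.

4.91 m

K_a = tan²(45° − 15.8°/2) = 0.5720; √K_a = 0.7563.
The active pressure is zero where K_a γ z = 2c√K_a, so z_c = 2c/(γ√K_a) = 2×32.1/(17.3×0.7563) = 4.907 m.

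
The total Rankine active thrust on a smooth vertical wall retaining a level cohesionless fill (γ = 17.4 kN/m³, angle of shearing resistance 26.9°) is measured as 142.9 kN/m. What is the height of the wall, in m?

6.60 m

K_a = 0.3770. P_a = ½ K_a γ H² ⇒ H = √(2P_a/(K_a γ)).
H = √(2×142.9/(0.3770×17.4)) = 6.601 m.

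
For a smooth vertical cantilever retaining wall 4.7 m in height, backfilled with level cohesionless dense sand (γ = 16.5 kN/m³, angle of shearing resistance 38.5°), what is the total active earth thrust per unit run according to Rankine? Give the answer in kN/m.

K_a = tan²(45° − φ/2) = 0.2327.
P_a = ½ K_a γ H² = 0.5 × 0.2327 × 16.5 × 4.7² = 42.40 kN/m.

42.4 kN/m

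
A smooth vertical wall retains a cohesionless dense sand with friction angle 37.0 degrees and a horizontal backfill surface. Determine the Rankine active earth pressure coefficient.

K_a = (1 − sin φ)/(1 + sin φ) = (1 − sin 37.0°)/(1 + sin 37.0°) = 0.2486.

0.249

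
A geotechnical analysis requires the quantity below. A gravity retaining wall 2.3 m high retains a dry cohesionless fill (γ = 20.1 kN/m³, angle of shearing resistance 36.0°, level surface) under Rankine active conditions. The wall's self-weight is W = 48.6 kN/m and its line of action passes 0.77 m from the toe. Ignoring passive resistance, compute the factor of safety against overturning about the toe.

K_a = tan²(45° − 36.0°/2) = 0.2596.
P_a = ½K_aγH² = 0.5×0.2596×20.1×2.3² = 13.80 kN/m, acting at H/3 = 0.7667 m above the base.
Overturning moment M_o = P_a × H/3 = 13.80 × 0.7667 = 10.58.
Resisting moment M_r = W × 0.77 = 48.6 × 0.77 = 37.42.
FS_overturning = M_r/M_o = 37.42/10.58 = 3.536.

3.54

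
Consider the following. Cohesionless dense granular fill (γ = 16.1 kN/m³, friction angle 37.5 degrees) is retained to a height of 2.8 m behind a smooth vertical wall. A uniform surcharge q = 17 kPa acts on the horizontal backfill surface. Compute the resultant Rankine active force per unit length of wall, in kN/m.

K_a = tan²(45° − φ/2) = 0.2432.
Soil triangle: ½ K_a γ H² = 0.5×0.2432×16.1×2.8² = 15.35 kN/m.
Surcharge rectangle: K_a q H = 0.2432×17×2.8 = 11.58 kN/m.
Total = 15.35 + 11.58 = 26.92 kN/m.

26.9 kN/m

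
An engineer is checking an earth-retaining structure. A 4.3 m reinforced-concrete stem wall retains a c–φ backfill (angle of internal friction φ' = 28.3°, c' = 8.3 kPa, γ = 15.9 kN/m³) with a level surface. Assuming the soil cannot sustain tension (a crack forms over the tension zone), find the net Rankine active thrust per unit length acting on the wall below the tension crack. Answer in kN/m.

18.5 kN/m

K_a = 0.3568; √K_a = 0.5973.
Tension-crack depth z_c = 2c/(γ√K_a) = 2×8.3/(15.9×0.5973) = 1.748 m.
σ_a at base = K_a γ H − 2c√K_a = 0.3568×15.9×4.3 − 2×8.3×0.5973 = 14.48 kPa.
P_a = ½ × 14.48 × (H − z_c) = 0.5×14.48×2.552 = 18.47 kN/m.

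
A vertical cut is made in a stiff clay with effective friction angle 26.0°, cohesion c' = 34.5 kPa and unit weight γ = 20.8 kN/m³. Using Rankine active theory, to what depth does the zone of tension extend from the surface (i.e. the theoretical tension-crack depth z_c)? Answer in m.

K_a = tan²(45° − 26.0°/2) = 0.3905; √K_a = 0.6249.
The active pressure is zero where K_a γ z = 2c√K_a, so z_c = 2c/(γ√K_a) = 2×34.5/(20.8×0.6249) = 5.309 m.

5.31 m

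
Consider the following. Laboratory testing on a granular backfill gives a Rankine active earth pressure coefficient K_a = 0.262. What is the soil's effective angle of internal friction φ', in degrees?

35.8°

K_a = tan²(45° − φ/2) ⇒ 45° − φ/2 = arctan(√0.262) = 27.11°.
φ = 2(45° − 27.11°) = 35.79°.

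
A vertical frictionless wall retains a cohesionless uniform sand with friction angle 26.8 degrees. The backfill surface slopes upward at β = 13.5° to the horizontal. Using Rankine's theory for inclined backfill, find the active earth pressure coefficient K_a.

K_a = cos β · (cos β − √(cos²β − cos²φ)) / (cos β + √(cos²β − cos²φ)).
cos β = 0.9724, cos φ = 0.8926, √(cos²β − cos²φ) = 0.3857.
K_a = 0.9724 × (0.9724 − 0.3857)/(0.9724 + 0.3857) = 0.4200.

0.420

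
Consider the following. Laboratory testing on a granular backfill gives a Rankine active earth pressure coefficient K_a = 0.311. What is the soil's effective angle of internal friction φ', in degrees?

31.7°

K_a = tan²(45° − φ/2) ⇒ 45° − φ/2 = arctan(√0.311) = 29.15°.
φ = 2(45° − 29.15°) = 31.71°.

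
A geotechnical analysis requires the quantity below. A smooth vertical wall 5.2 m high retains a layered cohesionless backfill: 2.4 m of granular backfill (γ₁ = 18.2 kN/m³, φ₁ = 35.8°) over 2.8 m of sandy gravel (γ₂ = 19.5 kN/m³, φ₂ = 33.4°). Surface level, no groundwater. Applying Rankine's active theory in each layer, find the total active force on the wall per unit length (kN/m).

K_a1 = tan²(45°−35.8°/2) = 0.2619; K_a2 = tan²(45°−33.4°/2) = 0.2899.
Layer 1: σ at base = K_a1 γ₁ h₁ = 11.44 kPa; P₁ = ½×11.44×2.4 = 13.73.
Layer 2: σ_v at top = γ₁h₁ = 43.68; σ_h top = K_a2×43.68 = 12.66; σ_h base = K_a2×(43.68+19.5×2.8) = 28.49.
P₂ = ½(12.66+28.49)×2.8 = 57.62. Total P_a = 13.73+57.62 = 71.35 kN/m.

71.3 kN/m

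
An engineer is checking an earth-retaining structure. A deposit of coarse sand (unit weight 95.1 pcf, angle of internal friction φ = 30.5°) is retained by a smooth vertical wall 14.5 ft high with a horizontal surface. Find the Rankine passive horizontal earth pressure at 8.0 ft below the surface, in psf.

2330 psf

K_p = (1 + sin φ)/(1 − sin φ) = 3.061.
σ_h = K_p γ z = 3.061 × 95.1 × 8.0 = 2329 psf.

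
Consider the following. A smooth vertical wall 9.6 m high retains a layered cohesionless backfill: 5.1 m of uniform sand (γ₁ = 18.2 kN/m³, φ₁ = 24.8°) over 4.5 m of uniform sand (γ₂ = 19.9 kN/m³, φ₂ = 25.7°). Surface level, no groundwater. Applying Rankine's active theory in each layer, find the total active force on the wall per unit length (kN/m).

K_a1 = tan²(45°−24.8°/2) = 0.4090; K_a2 = tan²(45°−25.7°/2) = 0.3950.
Layer 1: σ at base = K_a1 γ₁ h₁ = 37.96 kPa; P₁ = ½×37.96×5.1 = 96.81.
Layer 2: σ_v at top = γ₁h₁ = 92.82; σ_h top = K_a2×92.82 = 36.67; σ_h base = K_a2×(92.82+19.9×4.5) = 72.04.
P₂ = ½(36.67+72.04)×4.5 = 244.6. Total P_a = 96.81+244.6 = 341.4 kN/m.

341 kN/m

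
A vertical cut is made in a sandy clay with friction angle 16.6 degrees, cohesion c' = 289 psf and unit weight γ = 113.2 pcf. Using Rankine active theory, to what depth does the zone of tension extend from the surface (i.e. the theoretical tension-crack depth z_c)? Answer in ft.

6.85 ft

K_a = tan²(45° − 16.6°/2) = 0.5556; √K_a = 0.7454.
The active pressure is zero where K_a γ z = 2c√K_a, so z_c = 2c/(γ√K_a) = 2×289/(113.2×0.7454) = 6.850 ft.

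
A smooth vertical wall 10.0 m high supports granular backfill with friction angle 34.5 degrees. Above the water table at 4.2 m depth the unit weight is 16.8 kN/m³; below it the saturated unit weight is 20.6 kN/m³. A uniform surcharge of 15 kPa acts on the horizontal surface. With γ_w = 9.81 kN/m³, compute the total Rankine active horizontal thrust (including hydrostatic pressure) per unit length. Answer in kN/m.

K_a = tan²(45° − φ/2) = 0.2768.
γ' = 20.6 − 9.81 = 10.79 kN/m³. h₂ = H − d_w = 5.8 m.
σ'_h: at surface K_a·q = 4.152; at WT K_a(q+γd_w) = 23.68; at base K_a(q+γd_w+γ'h₂) = 41.01 kPa.
P₁ = ½(4.152+23.68)×4.2 = 58.46; P₂ = ½(23.68+41.01)×5.8 = 187.6; P_w = ½γ_w h₂² = 165.0.
Total = 58.46+187.6+165.0 = 411.1 kN/m.

411 kN/m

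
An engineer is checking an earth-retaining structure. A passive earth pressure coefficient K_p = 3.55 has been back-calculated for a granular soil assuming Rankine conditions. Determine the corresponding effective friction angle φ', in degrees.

34.1°

K_p = (1+sin φ)/(1−sin φ) ⇒ sin φ = (K_p − 1)/(K_p + 1) = 0.5604.
φ = arcsin(0.5604) = 34.09°.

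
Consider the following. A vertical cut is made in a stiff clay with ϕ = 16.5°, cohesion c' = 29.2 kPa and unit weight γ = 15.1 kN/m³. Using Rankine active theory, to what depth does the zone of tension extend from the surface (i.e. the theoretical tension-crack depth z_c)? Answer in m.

5.18 m

K_a = tan²(45° − 16.5°/2) = 0.5576; √K_a = 0.7467.
The active pressure is zero where K_a γ z = 2c√K_a, so z_c = 2c/(γ√K_a) = 2×29.2/(15.1×0.7467) = 5.179 m.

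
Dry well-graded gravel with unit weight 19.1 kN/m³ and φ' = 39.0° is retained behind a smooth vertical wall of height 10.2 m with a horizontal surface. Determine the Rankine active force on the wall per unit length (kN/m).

226 kN/m

K_a = tan²(45° − φ/2) = 0.2275.
P_a = ½ K_a γ H² = 0.5 × 0.2275 × 19.1 × 10.2² = 226.0 kN/m.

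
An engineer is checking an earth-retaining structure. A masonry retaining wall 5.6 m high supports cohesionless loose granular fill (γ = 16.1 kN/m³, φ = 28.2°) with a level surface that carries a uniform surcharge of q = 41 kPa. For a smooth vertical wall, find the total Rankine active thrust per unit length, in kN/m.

K_a = tan²(45° − φ/2) = 0.3582.
Soil triangle: ½ K_a γ H² = 0.5×0.3582×16.1×5.6² = 90.42 kN/m.
Surcharge rectangle: K_a q H = 0.3582×41×5.6 = 82.24 kN/m.
Total = 90.42 + 82.24 = 172.7 kN/m.

173 kN/m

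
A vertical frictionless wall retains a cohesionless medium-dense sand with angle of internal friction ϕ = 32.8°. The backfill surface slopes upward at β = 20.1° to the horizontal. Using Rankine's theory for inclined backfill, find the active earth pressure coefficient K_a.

0.360

K_a = cos β · (cos β − √(cos²β − cos²φ)) / (cos β + √(cos²β − cos²φ)).
cos β = 0.9391, cos φ = 0.8406, √(cos²β − cos²φ) = 0.4187.
K_a = 0.9391 × (0.9391 − 0.4187)/(0.9391 + 0.4187) = 0.3599.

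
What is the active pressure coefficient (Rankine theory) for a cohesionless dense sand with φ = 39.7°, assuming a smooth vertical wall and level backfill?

K_a = (1 − sin φ)/(1 + sin φ) = (1 − sin 39.7°)/(1 + sin 39.7°) = 0.2204.

0.220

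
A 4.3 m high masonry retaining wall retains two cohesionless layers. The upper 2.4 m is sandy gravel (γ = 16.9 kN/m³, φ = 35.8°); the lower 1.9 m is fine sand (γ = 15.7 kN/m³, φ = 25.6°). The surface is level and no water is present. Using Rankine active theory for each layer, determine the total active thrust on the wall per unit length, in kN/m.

K_a1 = tan²(45°−35.8°/2) = 0.2619; K_a2 = tan²(45°−25.6°/2) = 0.3966.
Layer 1: σ at base = K_a1 γ₁ h₁ = 10.62 kPa; P₁ = ½×10.62×2.4 = 12.75.
Layer 2: σ_v at top = γ₁h₁ = 40.56; σ_h top = K_a2×40.56 = 16.08; σ_h base = K_a2×(40.56+15.7×1.9) = 27.91.
P₂ = ½(16.08+27.91)×1.9 = 41.80. Total P_a = 12.75+41.80 = 54.54 kN/m.

54.5 kN/m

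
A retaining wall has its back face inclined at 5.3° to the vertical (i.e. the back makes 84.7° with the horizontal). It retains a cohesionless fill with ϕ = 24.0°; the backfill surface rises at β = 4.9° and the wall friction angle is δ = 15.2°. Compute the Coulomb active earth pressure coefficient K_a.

0.447

K_a = sin²(α+φ) / [sin²α · sin(α−δ) · (1 + √{sin(φ+δ)sin(φ−β) / (sin(α−δ)sin(α+β))})²].
With α = 84.7°, φ = 24.0°, δ = 15.2°, β = 4.9°: K_a = 0.4472.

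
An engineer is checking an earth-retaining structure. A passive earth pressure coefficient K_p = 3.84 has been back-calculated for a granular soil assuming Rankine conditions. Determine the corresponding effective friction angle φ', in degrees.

K_p = (1+sin φ)/(1−sin φ) ⇒ sin φ = (K_p − 1)/(K_p + 1) = 0.5868.
φ = arcsin(0.5868) = 35.93°.

35.9°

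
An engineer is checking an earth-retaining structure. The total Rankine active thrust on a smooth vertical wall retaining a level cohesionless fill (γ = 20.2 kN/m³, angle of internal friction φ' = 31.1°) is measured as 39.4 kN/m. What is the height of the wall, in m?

3.50 m

K_a = 0.3188. P_a = ½ K_a γ H² ⇒ H = √(2P_a/(K_a γ)).
H = √(2×39.4/(0.3188×20.2)) = 3.498 m.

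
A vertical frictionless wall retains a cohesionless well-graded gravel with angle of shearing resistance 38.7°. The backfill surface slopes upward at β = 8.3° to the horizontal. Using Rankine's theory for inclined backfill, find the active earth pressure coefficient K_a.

0.236

K_a = cos β · (cos β − √(cos²β − cos²φ)) / (cos β + √(cos²β − cos²φ)).
cos β = 0.9895, cos φ = 0.7804, √(cos²β − cos²φ) = 0.6083.
K_a = 0.9895 × (0.9895 − 0.6083)/(0.9895 + 0.6083) = 0.2361.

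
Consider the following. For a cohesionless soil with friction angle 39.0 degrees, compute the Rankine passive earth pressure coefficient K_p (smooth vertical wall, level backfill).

K_p = (1 + sin φ)/(1 − sin φ) = tan²(45° + 39.0°/2) = 4.395.

4.40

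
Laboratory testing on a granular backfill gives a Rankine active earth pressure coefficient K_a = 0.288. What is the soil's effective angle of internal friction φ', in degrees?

33.6°

K_a = tan²(45° − φ/2) ⇒ 45° − φ/2 = arctan(√0.288) = 28.22°.
φ = 2(45° − 28.22°) = 33.56°.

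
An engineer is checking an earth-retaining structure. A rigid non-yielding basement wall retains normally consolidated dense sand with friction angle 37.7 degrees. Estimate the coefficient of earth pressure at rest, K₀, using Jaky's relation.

K₀ = 1 − sin φ' = 1 − sin 37.7° = 0.3885.

0.388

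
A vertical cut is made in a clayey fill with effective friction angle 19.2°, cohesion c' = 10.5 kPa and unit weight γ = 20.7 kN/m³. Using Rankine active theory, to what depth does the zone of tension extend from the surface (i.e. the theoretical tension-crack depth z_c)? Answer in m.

1.43 m

K_a = tan²(45° − 19.2°/2) = 0.5050; √K_a = 0.7107.
The active pressure is zero where K_a γ z = 2c√K_a, so z_c = 2c/(γ√K_a) = 2×10.5/(20.7×0.7107) = 1.428 m.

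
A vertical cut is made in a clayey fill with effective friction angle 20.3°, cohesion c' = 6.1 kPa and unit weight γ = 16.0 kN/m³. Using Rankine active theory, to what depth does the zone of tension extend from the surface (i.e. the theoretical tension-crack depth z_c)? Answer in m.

1.10 m

K_a = tan²(45° − 20.3°/2) = 0.4849; √K_a = 0.6963.
The active pressure is zero where K_a γ z = 2c√K_a, so z_c = 2c/(γ√K_a) = 2×6.1/(16.0×0.6963) = 1.095 m.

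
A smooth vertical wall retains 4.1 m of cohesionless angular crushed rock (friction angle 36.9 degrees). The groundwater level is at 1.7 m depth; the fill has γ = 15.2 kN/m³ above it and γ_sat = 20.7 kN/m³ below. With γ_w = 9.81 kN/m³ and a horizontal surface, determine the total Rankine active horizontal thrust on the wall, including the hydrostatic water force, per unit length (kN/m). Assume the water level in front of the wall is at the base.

57.1 kN/m

K_a = tan²(45° − φ/2) = 0.2497.
γ' = 20.7 − 9.81 = 10.89 kN/m³. Depth below WT = 2.4 m.
σ'_h at WT = K_a γ d_w = 6.452 kPa; at base = 6.452 + K_a γ' × 2.4 = 12.98 kPa.
P₁ (0–1.7 m) = ½×6.452×1.7 = 5.484. P₂ (1.7–4.1 m) = ½(6.452+12.98)×2.4 = 23.31.
P_w = ½ γ_w h₂² = 0.5×9.81×2.4² = 28.25. Total = 5.484+23.31+28.25 = 57.05 kN/m.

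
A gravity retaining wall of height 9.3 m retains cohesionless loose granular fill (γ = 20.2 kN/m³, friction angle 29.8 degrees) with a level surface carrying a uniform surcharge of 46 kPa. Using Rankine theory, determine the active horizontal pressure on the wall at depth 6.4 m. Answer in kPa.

58.9 kPa

K_a = (1 − sin φ)/(1 + sin φ) = 0.3360.
σ_v = γz + q = 20.2 × 6.4 + 46 = 175.3 kPa.
σ_h = K_a σ_v = 0.3360 × 175.3 = 58.90 kPa.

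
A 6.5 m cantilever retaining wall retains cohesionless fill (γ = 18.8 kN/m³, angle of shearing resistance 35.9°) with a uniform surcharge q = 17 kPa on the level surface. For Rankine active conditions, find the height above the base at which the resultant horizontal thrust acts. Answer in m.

K_a = 0.2607.
Triangular part P₁ = ½K_aγH² = 103.6 at H/3 = 2.167 m; rectangular part P₂ = K_a q H = 28.81 at H/2 = 3.250 m.
ȳ = (P₁·2.167 + P₂·3.250)/(P₁+P₂) = 2.402 m.

2.40 m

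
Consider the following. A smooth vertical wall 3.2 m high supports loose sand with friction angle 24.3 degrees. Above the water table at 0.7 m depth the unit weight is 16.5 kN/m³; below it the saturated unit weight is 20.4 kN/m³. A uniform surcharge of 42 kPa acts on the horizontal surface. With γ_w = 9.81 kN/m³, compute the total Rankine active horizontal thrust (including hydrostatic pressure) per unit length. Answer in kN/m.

K_a = tan²(45° − φ/2) = 0.4169.
γ' = 20.4 − 9.81 = 10.59 kN/m³. h₂ = H − d_w = 2.5 m.
σ'_h: at surface K_a·q = 17.51; at WT K_a(q+γd_w) = 22.33; at base K_a(q+γd_w+γ'h₂) = 33.36 kPa.
P₁ = ½(17.51+22.33)×0.7 = 13.94; P₂ = ½(22.33+33.36)×2.5 = 69.61; P_w = ½γ_w h₂² = 30.66.
Total = 13.94+69.61+30.66 = 114.2 kN/m.

114 kN/m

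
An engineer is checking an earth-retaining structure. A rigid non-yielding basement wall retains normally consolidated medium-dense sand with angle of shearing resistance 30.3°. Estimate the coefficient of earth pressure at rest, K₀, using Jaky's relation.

0.495

K₀ = 1 − sin φ' = 1 − sin 30.3° = 0.4955.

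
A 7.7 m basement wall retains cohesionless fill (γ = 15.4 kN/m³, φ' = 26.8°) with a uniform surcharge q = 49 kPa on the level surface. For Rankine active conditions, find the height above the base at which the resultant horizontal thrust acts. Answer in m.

3.15 m

K_a = 0.3785.
Triangular part P₁ = ½K_aγH² = 172.8 at H/3 = 2.567 m; rectangular part P₂ = K_a q H = 142.8 at H/2 = 3.850 m.
ȳ = (P₁·2.567 + P₂·3.850)/(P₁+P₂) = 3.147 m.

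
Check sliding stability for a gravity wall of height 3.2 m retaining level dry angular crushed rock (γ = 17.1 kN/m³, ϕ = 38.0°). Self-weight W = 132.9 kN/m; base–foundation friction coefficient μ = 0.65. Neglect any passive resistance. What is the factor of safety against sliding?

4.15

K_a = tan²(45° − 38.0°/2) = 0.2379.
P_a = ½K_aγH² = 0.5×0.2379×17.1×3.2² = 20.83 kN/m, acting at H/3 = 1.067 m above the base.
FS_sliding = μW / P_a = 0.65×132.9 / 20.83 = 4.148.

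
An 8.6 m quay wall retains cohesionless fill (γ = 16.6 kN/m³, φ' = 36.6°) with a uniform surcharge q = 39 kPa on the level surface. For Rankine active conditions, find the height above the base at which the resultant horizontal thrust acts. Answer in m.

3.37 m

K_a = 0.2530.
Triangular part P₁ = ½K_aγH² = 155.3 at H/3 = 2.867 m; rectangular part P₂ = K_a q H = 84.84 at H/2 = 4.300 m.
ȳ = (P₁·2.867 + P₂·4.300)/(P₁+P₂) = 3.373 m.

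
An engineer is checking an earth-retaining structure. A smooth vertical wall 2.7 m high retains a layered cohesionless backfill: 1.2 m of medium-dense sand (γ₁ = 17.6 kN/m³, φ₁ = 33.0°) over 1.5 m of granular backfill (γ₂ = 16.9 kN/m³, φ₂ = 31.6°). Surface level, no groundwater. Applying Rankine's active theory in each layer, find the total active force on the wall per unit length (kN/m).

K_a1 = tan²(45°−33.0°/2) = 0.2948; K_a2 = tan²(45°−31.6°/2) = 0.3123.
Layer 1: σ at base = K_a1 γ₁ h₁ = 6.226 kPa; P₁ = ½×6.226×1.2 = 3.736.
Layer 2: σ_v at top = γ₁h₁ = 21.12; σ_h top = K_a2×21.12 = 6.597; σ_h base = K_a2×(21.12+16.9×1.5) = 14.51.
P₂ = ½(6.597+14.51)×1.5 = 15.83. Total P_a = 3.736+15.83 = 19.57 kN/m.

19.6 kN/m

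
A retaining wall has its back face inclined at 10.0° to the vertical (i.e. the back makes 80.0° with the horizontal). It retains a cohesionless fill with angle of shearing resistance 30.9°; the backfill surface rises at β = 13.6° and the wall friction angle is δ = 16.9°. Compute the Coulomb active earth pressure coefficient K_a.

0.450

K_a = sin²(α+φ) / [sin²α · sin(α−δ) · (1 + √{sin(φ+δ)sin(φ−β) / (sin(α−δ)sin(α+β))})²].
With α = 80.0°, φ = 30.9°, δ = 16.9°, β = 13.6°: K_a = 0.4500.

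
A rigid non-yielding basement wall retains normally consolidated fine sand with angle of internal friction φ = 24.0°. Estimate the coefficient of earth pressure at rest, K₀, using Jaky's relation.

0.593

K₀ = 1 − sin φ' = 1 − sin 24.0° = 0.5933.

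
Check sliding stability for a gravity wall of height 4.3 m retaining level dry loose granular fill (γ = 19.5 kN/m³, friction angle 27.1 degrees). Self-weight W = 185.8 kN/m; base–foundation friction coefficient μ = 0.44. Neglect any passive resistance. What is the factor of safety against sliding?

K_a = tan²(45° − 27.1°/2) = 0.3741.
P_a = ½K_aγH² = 0.5×0.3741×19.5×4.3² = 67.43 kN/m, acting at H/3 = 1.433 m above the base.
FS_sliding = μW / P_a = 0.44×185.8 / 67.43 = 1.212.

1.21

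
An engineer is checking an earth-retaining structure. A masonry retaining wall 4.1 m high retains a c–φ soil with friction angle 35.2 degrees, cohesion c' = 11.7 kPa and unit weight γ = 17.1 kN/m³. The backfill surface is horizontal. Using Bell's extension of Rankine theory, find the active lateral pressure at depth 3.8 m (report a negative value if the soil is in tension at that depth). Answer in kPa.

5.33 kPa

K_a = (1 − sin φ)/(1 + sin φ) = 0.2687.
σ_a = K_a γ z − 2c√K_a = 0.2687×17.1×3.8 − 2×11.7×0.5184 = 5.330 kPa.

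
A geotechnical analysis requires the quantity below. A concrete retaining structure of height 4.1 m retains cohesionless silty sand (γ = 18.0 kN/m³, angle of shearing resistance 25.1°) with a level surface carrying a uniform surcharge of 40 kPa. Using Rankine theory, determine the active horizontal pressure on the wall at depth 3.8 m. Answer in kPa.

K_a = (1 − sin φ)/(1 + sin φ) = 0.4043.
σ_v = γz + q = 18.0 × 3.8 + 40 = 108.4 kPa.
σ_h = K_a σ_v = 0.4043 × 108.4 = 43.83 kPa.

43.8 kPa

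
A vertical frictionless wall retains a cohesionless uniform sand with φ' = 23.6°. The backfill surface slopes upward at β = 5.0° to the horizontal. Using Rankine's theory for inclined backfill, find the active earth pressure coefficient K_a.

K_a = cos β · (cos β − √(cos²β − cos²φ)) / (cos β + √(cos²β − cos²φ)).
cos β = 0.9962, cos φ = 0.9164, √(cos²β − cos²φ) = 0.3907.
K_a = 0.9962 × (0.9962 − 0.3907)/(0.9962 + 0.3907) = 0.4349.

0.435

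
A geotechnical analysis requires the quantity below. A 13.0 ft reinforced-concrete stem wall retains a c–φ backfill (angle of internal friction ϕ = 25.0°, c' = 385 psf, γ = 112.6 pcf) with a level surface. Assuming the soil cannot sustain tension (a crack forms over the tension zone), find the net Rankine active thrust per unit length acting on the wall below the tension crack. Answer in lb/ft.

117 lb/ft

K_a = 0.4059; √K_a = 0.6371.
Tension-crack depth z_c = 2c/(γ√K_a) = 2×385/(112.6×0.6371) = 10.73 ft.
σ_a at base = K_a γ H − 2c√K_a = 0.4059×112.6×13.0 − 2×385×0.6371 = 103.6 psf.
P_a = ½ × 103.6 × (H − z_c) = 0.5×103.6×2.266 = 117.3 lb/ft.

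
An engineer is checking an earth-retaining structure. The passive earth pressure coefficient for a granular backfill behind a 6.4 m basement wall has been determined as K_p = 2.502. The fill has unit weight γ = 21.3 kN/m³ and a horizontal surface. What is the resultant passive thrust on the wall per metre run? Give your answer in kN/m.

P = ½ K_p γ H² = 0.5 × 2.502 × 21.3 × 6.4² = 1091 kN/m.

1090 kN/m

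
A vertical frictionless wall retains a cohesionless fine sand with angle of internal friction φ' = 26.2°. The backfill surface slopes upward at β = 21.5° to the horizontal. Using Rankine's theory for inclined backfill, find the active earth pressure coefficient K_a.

0.541

K_a = cos β · (cos β − √(cos²β − cos²φ)) / (cos β + √(cos²β − cos²φ)).
cos β = 0.9304, cos φ = 0.8973, √(cos²β − cos²φ) = 0.2462.
K_a = 0.9304 × (0.9304 − 0.2462)/(0.9304 + 0.2462) = 0.5411.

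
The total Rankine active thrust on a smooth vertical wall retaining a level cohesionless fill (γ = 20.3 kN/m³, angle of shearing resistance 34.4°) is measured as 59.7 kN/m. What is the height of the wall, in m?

4.60 m

K_a = 0.2780. P_a = ½ K_a γ H² ⇒ H = √(2P_a/(K_a γ)).
H = √(2×59.7/(0.2780×20.3)) = 4.600 m.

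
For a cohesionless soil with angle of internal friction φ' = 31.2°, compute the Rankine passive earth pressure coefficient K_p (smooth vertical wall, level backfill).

3.15

K_p = (1 + sin φ)/(1 − sin φ) = tan²(45° + 31.2°/2) = 3.150.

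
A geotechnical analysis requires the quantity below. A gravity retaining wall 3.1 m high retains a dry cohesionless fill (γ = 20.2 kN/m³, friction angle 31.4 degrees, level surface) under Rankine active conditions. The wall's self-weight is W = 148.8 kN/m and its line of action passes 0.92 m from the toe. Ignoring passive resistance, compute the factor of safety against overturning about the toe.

K_a = tan²(45° − 31.4°/2) = 0.3149.
P_a = ½K_aγH² = 0.5×0.3149×20.2×3.1² = 30.57 kN/m, acting at H/3 = 1.033 m above the base.
Overturning moment M_o = P_a × H/3 = 30.57 × 1.033 = 31.58.
Resisting moment M_r = W × 0.92 = 148.8 × 0.92 = 136.9.
FS_overturning = M_r/M_o = 136.9/31.58 = 4.334.

4.33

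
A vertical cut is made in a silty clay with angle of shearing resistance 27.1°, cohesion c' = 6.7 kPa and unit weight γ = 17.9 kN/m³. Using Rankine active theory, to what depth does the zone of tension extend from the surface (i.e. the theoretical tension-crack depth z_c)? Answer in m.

K_a = tan²(45° − 27.1°/2) = 0.3741; √K_a = 0.6116.
The active pressure is zero where K_a γ z = 2c√K_a, so z_c = 2c/(γ√K_a) = 2×6.7/(17.9×0.6116) = 1.224 m.

1.22 m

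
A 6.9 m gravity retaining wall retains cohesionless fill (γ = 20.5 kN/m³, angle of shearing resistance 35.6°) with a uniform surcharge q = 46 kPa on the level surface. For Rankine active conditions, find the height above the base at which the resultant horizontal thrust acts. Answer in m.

2.75 m

K_a = 0.2641.
Triangular part P₁ = ½K_aγH² = 128.9 at H/3 = 2.300 m; rectangular part P₂ = K_a q H = 83.83 at H/2 = 3.450 m.
ȳ = (P₁·2.300 + P₂·3.450)/(P₁+P₂) = 2.753 m.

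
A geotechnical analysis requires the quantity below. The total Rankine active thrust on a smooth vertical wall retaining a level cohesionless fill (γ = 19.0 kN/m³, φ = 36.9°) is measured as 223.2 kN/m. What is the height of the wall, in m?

9.70 m

K_a = 0.2497. P_a = ½ K_a γ H² ⇒ H = √(2P_a/(K_a γ)).
H = √(2×223.2/(0.2497×19.0)) = 9.701 m.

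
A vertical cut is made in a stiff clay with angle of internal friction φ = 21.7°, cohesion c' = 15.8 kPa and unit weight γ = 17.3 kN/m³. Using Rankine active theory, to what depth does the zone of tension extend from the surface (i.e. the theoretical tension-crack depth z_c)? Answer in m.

K_a = tan²(45° − 21.7°/2) = 0.4601; √K_a = 0.6783.
The active pressure is zero where K_a γ z = 2c√K_a, so z_c = 2c/(γ√K_a) = 2×15.8/(17.3×0.6783) = 2.693 m.

2.69 m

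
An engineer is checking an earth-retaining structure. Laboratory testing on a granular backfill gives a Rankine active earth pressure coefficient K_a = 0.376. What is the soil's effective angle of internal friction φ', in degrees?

27.0°

K_a = tan²(45° − φ/2) ⇒ 45° − φ/2 = arctan(√0.376) = 31.52°.
φ = 2(45° − 31.52°) = 26.97°.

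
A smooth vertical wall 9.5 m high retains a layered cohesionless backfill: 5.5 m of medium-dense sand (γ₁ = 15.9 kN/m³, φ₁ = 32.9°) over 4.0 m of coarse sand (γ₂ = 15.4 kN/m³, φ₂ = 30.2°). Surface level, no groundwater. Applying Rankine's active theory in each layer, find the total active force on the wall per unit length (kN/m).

228 kN/m

K_a1 = tan²(45°−32.9°/2) = 0.2960; K_a2 = tan²(45°−30.2°/2) = 0.3307.
Layer 1: σ at base = K_a1 γ₁ h₁ = 25.89 kPa; P₁ = ½×25.89×5.5 = 71.19.
Layer 2: σ_v at top = γ₁h₁ = 87.45; σ_h top = K_a2×87.45 = 28.92; σ_h base = K_a2×(87.45+15.4×4.0) = 49.28.
P₂ = ½(28.92+49.28)×4.0 = 156.4. Total P_a = 71.19+156.4 = 227.6 kN/m.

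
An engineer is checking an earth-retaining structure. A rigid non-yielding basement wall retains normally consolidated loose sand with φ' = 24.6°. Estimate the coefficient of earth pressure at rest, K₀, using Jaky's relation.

K₀ = 1 − sin φ' = 1 − sin 24.6° = 0.5837.

0.584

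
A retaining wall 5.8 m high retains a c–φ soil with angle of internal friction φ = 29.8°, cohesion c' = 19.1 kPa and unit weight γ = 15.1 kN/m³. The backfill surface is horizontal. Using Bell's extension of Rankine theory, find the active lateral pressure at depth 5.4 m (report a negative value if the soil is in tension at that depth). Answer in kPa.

K_a = (1 − sin φ)/(1 + sin φ) = 0.3360.
σ_a = K_a γ z − 2c√K_a = 0.3360×15.1×5.4 − 2×19.1×0.5797 = 5.256 kPa.

5.26 kPa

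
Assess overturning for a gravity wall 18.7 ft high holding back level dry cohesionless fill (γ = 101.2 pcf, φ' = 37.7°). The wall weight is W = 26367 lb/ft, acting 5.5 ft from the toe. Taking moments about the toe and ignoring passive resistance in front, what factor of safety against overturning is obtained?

5.45

K_a = tan²(45° − 37.7°/2) = 0.2411.
P_a = ½K_aγH² = 0.5×0.2411×101.2×18.7² = 4265 lb/ft, acting at H/3 = 6.233 ft above the base.
Overturning moment M_o = P_a × H/3 = 4265 × 6.233 = 26590.
Resisting moment M_r = W × 5.5 = 26367 × 5.5 = 145000.
FS_overturning = M_r/M_o = 145000/26590 = 5.454.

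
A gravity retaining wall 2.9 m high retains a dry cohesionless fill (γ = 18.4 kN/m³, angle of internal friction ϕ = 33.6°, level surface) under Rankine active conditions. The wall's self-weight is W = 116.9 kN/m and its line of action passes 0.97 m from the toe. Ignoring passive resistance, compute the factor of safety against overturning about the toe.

K_a = tan²(45° − 33.6°/2) = 0.2875.
P_a = ½K_aγH² = 0.5×0.2875×18.4×2.9² = 22.24 kN/m, acting at H/3 = 0.9667 m above the base.
Overturning moment M_o = P_a × H/3 = 22.24 × 0.9667 = 21.50.
Resisting moment M_r = W × 0.97 = 116.9 × 0.97 = 113.4.
FS_overturning = M_r/M_o = 113.4/21.50 = 5.273.

5.27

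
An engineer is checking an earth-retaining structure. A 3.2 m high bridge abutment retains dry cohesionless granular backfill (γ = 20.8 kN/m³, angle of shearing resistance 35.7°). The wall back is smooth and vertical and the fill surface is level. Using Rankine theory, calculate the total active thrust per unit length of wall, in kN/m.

K_a = tan²(45° − φ/2) = 0.2630.
P_a = ½ K_a γ H² = 0.5 × 0.2630 × 20.8 × 3.2² = 28.01 kN/m.

28.0 kN/m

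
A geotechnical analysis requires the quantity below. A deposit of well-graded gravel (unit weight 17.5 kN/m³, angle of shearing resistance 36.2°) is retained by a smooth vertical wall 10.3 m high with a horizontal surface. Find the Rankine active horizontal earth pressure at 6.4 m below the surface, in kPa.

K_a = (1 − sin φ)/(1 + sin φ) = 0.2574.
σ_h = K_a γ z = 0.2574 × 17.5 × 6.4 = 28.83 kPa.

28.8 kPa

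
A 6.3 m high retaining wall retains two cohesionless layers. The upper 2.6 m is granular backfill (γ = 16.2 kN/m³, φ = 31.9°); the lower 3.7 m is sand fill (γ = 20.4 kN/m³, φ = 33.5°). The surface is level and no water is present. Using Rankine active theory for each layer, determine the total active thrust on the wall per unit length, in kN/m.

102 kN/m

K_a1 = tan²(45°−31.9°/2) = 0.3085; K_a2 = tan²(45°−33.5°/2) = 0.2887.
Layer 1: σ at base = K_a1 γ₁ h₁ = 13.00 kPa; P₁ = ½×13.00×2.6 = 16.89.
Layer 2: σ_v at top = γ₁h₁ = 42.12; σ_h top = K_a2×42.12 = 12.16; σ_h base = K_a2×(42.12+20.4×3.7) = 33.95.
P₂ = ½(12.16+33.95)×3.7 = 85.31. Total P_a = 16.89+85.31 = 102.2 kN/m.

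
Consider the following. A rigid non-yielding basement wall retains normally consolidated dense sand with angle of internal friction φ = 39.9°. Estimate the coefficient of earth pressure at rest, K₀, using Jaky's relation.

0.359

K₀ = 1 − sin φ' = 1 − sin 39.9° = 0.3586.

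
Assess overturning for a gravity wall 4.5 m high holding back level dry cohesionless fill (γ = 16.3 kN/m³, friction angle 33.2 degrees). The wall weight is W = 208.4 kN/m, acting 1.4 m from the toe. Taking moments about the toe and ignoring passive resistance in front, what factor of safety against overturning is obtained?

4.03

K_a = tan²(45° − 33.2°/2) = 0.2924.
P_a = ½K_aγH² = 0.5×0.2924×16.3×4.5² = 48.25 kN/m, acting at H/3 = 1.500 m above the base.
Overturning moment M_o = P_a × H/3 = 48.25 × 1.500 = 72.37.
Resisting moment M_r = W × 1.4 = 208.4 × 1.4 = 291.8.
FS_overturning = M_r/M_o = 291.8/72.37 = 4.031.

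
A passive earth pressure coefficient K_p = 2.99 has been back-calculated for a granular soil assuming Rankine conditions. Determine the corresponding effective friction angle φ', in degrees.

K_p = (1+sin φ)/(1−sin φ) ⇒ sin φ = (K_p − 1)/(K_p + 1) = 0.4987.
φ = arcsin(0.4987) = 29.92°.

29.9°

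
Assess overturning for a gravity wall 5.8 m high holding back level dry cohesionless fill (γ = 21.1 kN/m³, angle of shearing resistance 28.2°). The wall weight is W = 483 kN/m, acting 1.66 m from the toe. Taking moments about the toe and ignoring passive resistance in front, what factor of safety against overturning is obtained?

3.26

K_a = tan²(45° − 28.2°/2) = 0.3582.
P_a = ½K_aγH² = 0.5×0.3582×21.1×5.8² = 127.1 kN/m, acting at H/3 = 1.933 m above the base.
Overturning moment M_o = P_a × H/3 = 127.1 × 1.933 = 245.8.
Resisting moment M_r = W × 1.66 = 483 × 1.66 = 801.8.
FS_overturning = M_r/M_o = 801.8/245.8 = 3.262.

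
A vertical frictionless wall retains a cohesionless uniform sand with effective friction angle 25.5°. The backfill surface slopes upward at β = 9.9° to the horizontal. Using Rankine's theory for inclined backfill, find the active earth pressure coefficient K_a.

K_a = cos β · (cos β − √(cos²β − cos²φ)) / (cos β + √(cos²β − cos²φ)).
cos β = 0.9851, cos φ = 0.9026, √(cos²β − cos²φ) = 0.3947.
K_a = 0.9851 × (0.9851 − 0.3947)/(0.9851 + 0.3947) = 0.4215.

0.422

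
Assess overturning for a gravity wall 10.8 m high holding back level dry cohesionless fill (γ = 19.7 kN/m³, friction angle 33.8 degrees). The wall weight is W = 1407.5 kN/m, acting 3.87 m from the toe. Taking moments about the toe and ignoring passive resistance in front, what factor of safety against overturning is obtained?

4.62

K_a = tan²(45° − 33.8°/2) = 0.2851.
P_a = ½K_aγH² = 0.5×0.2851×19.7×10.8² = 327.6 kN/m, acting at H/3 = 3.600 m above the base.
Overturning moment M_o = P_a × H/3 = 327.6 × 3.600 = 1179.
Resisting moment M_r = W × 3.87 = 1407.5 × 3.87 = 5447.
FS_overturning = M_r/M_o = 5447/1179 = 4.619.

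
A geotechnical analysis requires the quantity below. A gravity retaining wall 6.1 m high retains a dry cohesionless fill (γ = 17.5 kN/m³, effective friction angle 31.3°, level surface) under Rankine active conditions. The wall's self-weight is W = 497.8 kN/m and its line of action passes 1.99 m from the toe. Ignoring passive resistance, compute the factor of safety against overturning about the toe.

K_a = tan²(45° − 31.3°/2) = 0.3162.
P_a = ½K_aγH² = 0.5×0.3162×17.5×6.1² = 103.0 kN/m, acting at H/3 = 2.033 m above the base.
Overturning moment M_o = P_a × H/3 = 103.0 × 2.033 = 209.3.
Resisting moment M_r = W × 1.99 = 497.8 × 1.99 = 990.6.
FS_overturning = M_r/M_o = 990.6/209.3 = 4.732.

4.73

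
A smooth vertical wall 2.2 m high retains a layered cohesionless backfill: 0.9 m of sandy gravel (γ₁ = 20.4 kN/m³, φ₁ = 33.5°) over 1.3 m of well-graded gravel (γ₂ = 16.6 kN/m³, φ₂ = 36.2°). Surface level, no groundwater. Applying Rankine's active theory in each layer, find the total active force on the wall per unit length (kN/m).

12.1 kN/m

K_a1 = tan²(45°−33.5°/2) = 0.2887; K_a2 = tan²(45°−36.2°/2) = 0.2574.
Layer 1: σ at base = K_a1 γ₁ h₁ = 5.301 kPa; P₁ = ½×5.301×0.9 = 2.385.
Layer 2: σ_v at top = γ₁h₁ = 18.36; σ_h top = K_a2×18.36 = 4.726; σ_h base = K_a2×(18.36+16.6×1.3) = 10.28.
P₂ = ½(4.726+10.28)×1.3 = 9.754. Total P_a = 2.385+9.754 = 12.14 kN/m.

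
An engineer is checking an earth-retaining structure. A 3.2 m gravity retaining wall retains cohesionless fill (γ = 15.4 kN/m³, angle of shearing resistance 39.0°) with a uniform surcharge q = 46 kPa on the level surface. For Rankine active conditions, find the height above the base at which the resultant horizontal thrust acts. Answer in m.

1.41 m

K_a = 0.2275.
Triangular part P₁ = ½K_aγH² = 17.94 at H/3 = 1.067 m; rectangular part P₂ = K_a q H = 33.49 at H/2 = 1.600 m.
ȳ = (P₁·1.067 + P₂·1.600)/(P₁+P₂) = 1.414 m.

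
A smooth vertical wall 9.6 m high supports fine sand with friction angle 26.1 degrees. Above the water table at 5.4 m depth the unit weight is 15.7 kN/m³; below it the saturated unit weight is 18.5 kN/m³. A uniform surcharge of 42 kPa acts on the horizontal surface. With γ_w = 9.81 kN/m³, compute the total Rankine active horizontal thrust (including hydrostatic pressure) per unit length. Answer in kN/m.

501 kN/m

K_a = tan²(45° − φ/2) = 0.3889.
γ' = 18.5 − 9.81 = 8.690 kN/m³. h₂ = H − d_w = 4.2 m.
σ'_h: at surface K_a·q = 16.34; at WT K_a(q+γd_w) = 49.31; at base K_a(q+γd_w+γ'h₂) = 63.51 kPa.
P₁ = ½(16.34+49.31)×5.4 = 177.2; P₂ = ½(49.31+63.51)×4.2 = 236.9; P_w = ½γ_w h₂² = 86.52.
Total = 177.2+236.9+86.52 = 500.7 kN/m.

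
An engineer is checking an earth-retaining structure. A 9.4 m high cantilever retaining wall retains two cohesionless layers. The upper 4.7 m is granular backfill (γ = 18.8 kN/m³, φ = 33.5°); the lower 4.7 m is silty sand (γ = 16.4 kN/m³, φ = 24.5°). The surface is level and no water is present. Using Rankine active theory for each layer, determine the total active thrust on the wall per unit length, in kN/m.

K_a1 = tan²(45°−33.5°/2) = 0.2887; K_a2 = tan²(45°−24.5°/2) = 0.4137.
Layer 1: σ at base = K_a1 γ₁ h₁ = 25.51 kPa; P₁ = ½×25.51×4.7 = 59.95.
Layer 2: σ_v at top = γ₁h₁ = 88.36; σ_h top = K_a2×88.36 = 36.56; σ_h base = K_a2×(88.36+16.4×4.7) = 68.45.
P₂ = ½(36.56+68.45)×4.7 = 246.8. Total P_a = 59.95+246.8 = 306.7 kN/m.

307 kN/m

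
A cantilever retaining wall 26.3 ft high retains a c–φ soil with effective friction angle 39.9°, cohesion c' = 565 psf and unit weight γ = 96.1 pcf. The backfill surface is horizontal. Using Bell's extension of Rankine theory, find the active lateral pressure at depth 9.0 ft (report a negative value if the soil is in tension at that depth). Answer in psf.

-339 psf

K_a = (1 − sin φ)/(1 + sin φ) = 0.2184.
σ_a = K_a γ z − 2c√K_a = 0.2184×96.1×9.0 − 2×565×0.4674 = -339.2 psf.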